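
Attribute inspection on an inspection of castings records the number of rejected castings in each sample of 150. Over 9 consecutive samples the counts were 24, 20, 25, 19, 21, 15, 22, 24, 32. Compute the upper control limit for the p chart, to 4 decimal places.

0.2370

p̄ = Σdᵢ / (k·n) = 202 / (9 × 150) = 0.14963
UCL = p̄ + 3·√(p̄(1−p̄)/n) = 0.14963 + 3 × √(0.14963×0.85037/150) = 0.14963 + 3 × 0.02913 = 0.23700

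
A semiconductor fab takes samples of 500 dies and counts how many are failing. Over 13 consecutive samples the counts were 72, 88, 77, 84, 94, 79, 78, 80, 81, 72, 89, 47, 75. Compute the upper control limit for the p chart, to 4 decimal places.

0.2050

p̄ = Σdᵢ / (k·n) = 1016 / (13 × 500) = 0.15631
UCL = p̄ + 3·√(p̄(1−p̄)/n) = 0.15631 + 3 × √(0.15631×0.84369/500) = 0.15631 + 3 × 0.01624 = 0.20503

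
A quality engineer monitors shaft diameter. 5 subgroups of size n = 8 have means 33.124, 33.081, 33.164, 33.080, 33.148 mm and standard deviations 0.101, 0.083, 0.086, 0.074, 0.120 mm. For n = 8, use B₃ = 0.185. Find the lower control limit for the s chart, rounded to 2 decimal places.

s̄ = (0.101 + 0.083 + 0.086 + 0.074 + 0.120) / 5 = 0.0928
LCL_s = B₃·s̄ = 0.185 × 0.0928 = 0.0172

0.02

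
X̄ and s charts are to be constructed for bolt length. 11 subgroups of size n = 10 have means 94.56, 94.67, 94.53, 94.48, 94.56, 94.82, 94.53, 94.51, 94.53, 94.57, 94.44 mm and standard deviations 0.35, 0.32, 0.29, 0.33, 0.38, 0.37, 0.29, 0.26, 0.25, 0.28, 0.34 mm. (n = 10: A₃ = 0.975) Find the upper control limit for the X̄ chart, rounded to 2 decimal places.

X̄̄ = (94.56 + 94.67 + 94.53 + 94.48 + 94.56 + 94.82 + 94.53 + 94.51 + 94.53 + 94.57 + 94.44) / 11 = 94.5636
s̄ = (0.35 + 0.32 + 0.29 + 0.33 + 0.38 + 0.37 + 0.29 + 0.26 + 0.25 + 0.28 + 0.34) / 11 = 0.3145
UCL = X̄̄ + A₃·s̄ = 94.5636 + 0.975 × 0.3145 = 94.8703

94.87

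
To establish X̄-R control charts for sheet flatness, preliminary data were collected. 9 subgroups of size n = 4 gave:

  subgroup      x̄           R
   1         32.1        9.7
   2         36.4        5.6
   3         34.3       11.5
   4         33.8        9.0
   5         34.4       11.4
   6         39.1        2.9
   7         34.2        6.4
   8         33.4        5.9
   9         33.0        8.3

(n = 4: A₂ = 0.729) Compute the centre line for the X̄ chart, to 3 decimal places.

34.522

X̄̄ = (32.1 + 36.4 + 34.3 + 33.8 + 34.4 + 39.1 + 34.2 + 33.4 + 33.0) / 9 = 310.7000 / 9 = 34.5222
CL = X̄̄ = 34.5222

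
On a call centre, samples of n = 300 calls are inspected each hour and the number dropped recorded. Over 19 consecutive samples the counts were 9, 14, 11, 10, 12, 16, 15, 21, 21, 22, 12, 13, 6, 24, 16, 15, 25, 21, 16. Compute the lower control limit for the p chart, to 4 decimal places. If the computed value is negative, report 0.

p̄ = Σdᵢ / (k·n) = 299 / (19 × 300) = 0.05246
LCL = p̄ − 3·√(p̄(1−p̄)/n) = 0.05246 − 3 × 0.01287 = 0.01384

0.0138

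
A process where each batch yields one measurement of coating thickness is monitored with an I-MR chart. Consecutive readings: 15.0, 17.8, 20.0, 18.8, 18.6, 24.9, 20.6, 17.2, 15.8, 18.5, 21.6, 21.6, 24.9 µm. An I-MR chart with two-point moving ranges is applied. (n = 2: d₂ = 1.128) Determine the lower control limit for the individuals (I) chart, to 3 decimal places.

X̄ = (15.0 + 17.8 + 20.0 + 18.8 + 18.6 + 24.9 + 20.6 + 17.2 + 15.8 + 18.5 + 21.6 + 21.6 + 24.9) / 13 = 19.6385
Moving ranges: 2.8, 2.2, 1.2, 0.2, 6.3, 4.3, 3.4, 1.4, 2.7, 3.1, 0.0, 3.3; M̄R̄ = 30.9000 / 12 = 2.5750
LCL = X̄ − 3·M̄R̄/d₂ = 19.6385 − 3 × 2.5750 / 1.128 = 12.7901

12.790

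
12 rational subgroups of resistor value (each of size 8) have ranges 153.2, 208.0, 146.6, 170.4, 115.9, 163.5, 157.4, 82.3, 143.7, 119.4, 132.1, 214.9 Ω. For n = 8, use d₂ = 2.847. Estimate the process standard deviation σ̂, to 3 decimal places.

52.904

R̄ = (153.2 + 208.0 + 146.6 + 170.4 + 115.9 + 163.5 + 157.4 + 82.3 + 143.7 + 119.4 + 132.1 + 214.9) / 12 = 150.6167
σ̂ = R̄ / d₂ = 150.6167 / 2.847 = 52.9036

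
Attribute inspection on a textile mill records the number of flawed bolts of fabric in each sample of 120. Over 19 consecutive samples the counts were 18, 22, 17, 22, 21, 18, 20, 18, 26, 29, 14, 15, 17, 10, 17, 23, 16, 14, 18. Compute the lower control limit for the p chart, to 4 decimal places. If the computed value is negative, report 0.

p̄ = Σdᵢ / (k·n) = 355 / (19 × 120) = 0.15570
LCL = p̄ − 3·√(p̄(1−p̄)/n) = 0.15570 − 3 × 0.03310 = 0.05641

0.0564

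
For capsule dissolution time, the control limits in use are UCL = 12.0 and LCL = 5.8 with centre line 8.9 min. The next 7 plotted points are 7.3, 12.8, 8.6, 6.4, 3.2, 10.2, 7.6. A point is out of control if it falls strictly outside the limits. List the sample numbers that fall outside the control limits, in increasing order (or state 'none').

Compare each point to [5.8, 12.0]: sample 2 = 12.8 > UCL; sample 5 = 3.2 < LCL.

2, 5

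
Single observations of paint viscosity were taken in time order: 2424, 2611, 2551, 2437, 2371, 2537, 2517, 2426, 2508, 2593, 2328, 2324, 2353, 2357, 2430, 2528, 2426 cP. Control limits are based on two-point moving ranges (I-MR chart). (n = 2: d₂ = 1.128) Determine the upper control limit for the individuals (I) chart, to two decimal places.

X̄ = (2424 + 2611 + 2551 + 2437 + 2371 + 2537 + 2517 + 2426 + 2508 + 2593 + 2328 + 2324 + 2353 + 2357 + 2430 + 2528 + 2426) / 17 = 2454.1765
Moving ranges: 187, 60, 114, 66, 166, 20, 91, 82, 85, 265, 4, 29, 4, 73, 98, 102; M̄R̄ = 1446.0000 / 16 = 90.3750
UCL = X̄ + 3·M̄R̄/d₂ = 2454.1765 + 3 × 90.3750 / 1.128 = 2694.5355

2694.54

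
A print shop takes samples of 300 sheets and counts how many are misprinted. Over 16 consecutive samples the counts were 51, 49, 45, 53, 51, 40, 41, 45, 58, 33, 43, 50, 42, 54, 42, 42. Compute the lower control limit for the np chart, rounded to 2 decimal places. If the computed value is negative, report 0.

27.43

p̄ = Σdᵢ / (k·n) = 739 / (16 × 300) = 0.15396
LCL = np̄ − 3·√(np̄(1−p̄)) = 46.1875 − 3 × 6.2511 = 27.4341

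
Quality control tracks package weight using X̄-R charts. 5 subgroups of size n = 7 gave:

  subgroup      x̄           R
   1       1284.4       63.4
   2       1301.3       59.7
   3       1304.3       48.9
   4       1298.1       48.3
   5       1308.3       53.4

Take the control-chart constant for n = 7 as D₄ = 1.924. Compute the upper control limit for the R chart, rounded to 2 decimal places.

105.32

R̄ = (63.4 + 59.7 + 48.9 + 48.3 + 53.4) / 5 = 273.7000 / 5 = 54.7400
UCL_R = D₄·R̄ = 1.924 × 54.7400 = 105.3198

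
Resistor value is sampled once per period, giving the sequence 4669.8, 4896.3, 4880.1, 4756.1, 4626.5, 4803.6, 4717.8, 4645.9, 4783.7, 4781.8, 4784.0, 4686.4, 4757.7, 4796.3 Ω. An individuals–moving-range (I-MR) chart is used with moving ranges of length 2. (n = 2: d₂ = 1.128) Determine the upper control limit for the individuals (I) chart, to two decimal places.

X̄ = (4669.8 + 4896.3 + 4880.1 + 4756.1 + 4626.5 + 4803.6 + 4717.8 + 4645.9 + 4783.7 + 4781.8 + 4784.0 + 4686.4 + 4757.7 + 4796.3) / 14 = 4756.1429
Moving ranges: 226.5, 16.2, 124.0, 129.6, 177.1, 85.8, 71.9, 137.8, 1.9, 2.2, 97.6, 71.3, 38.6; M̄R̄ = 1180.5000 / 13 = 90.8077
UCL = X̄ + 3·M̄R̄/d₂ = 4756.1429 + 3 × 90.8077 / 1.128 = 4997.6527

4997.65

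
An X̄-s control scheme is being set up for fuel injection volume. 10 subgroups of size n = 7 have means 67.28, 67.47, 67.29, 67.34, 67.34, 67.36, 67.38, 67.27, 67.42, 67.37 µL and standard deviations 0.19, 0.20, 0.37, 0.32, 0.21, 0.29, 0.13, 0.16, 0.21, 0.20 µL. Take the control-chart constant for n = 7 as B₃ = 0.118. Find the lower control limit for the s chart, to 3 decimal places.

0.027

s̄ = (0.19 + 0.20 + 0.37 + 0.32 + 0.21 + 0.29 + 0.13 + 0.16 + 0.21 + 0.20) / 10 = 0.2280
LCL_s = B₃·s̄ = 0.118 × 0.2280 = 0.0269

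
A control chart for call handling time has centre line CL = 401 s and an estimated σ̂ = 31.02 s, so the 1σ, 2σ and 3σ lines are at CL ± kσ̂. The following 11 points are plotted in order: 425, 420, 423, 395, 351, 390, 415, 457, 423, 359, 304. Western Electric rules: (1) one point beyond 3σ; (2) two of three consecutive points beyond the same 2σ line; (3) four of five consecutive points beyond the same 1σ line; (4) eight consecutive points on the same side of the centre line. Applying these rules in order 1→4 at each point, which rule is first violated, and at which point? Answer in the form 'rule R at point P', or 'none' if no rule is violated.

Zone of each point (C = within 1σ̂, B = 1σ̂–2σ̂, A = 2σ̂–3σ̂, * = beyond 3σ̂; sign = side of CL): 1:+C, 2:+C, 3:+C, 4:-C, 5:-B, 6:-C, 7:+C, 8:+B, 9:+C, 10:-B, 11:-*
Rule 1 (one point beyond the 3σ limits) is satisfied at point 11.

rule 1 at point 11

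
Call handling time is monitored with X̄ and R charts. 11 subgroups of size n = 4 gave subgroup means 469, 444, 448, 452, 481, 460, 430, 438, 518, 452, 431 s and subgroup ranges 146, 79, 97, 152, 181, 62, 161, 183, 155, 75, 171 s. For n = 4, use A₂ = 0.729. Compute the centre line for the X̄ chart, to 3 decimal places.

X̄̄ = (469 + 444 + 448 + 452 + 481 + 460 + 430 + 438 + 518 + 452 + 431) / 11 = 5023.0000 / 11 = 456.6364
CL = X̄̄ = 456.6364

456.636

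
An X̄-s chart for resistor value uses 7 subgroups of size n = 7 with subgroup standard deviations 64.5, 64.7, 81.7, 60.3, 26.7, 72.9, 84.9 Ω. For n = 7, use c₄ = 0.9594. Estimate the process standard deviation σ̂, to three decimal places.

67.855

s̄ = (64.5 + 64.7 + 81.7 + 60.3 + 26.7 + 72.9 + 84.9) / 7 = 65.1000
σ̂ = s̄ / c₄ = 65.1000 / 0.9594 = 67.8549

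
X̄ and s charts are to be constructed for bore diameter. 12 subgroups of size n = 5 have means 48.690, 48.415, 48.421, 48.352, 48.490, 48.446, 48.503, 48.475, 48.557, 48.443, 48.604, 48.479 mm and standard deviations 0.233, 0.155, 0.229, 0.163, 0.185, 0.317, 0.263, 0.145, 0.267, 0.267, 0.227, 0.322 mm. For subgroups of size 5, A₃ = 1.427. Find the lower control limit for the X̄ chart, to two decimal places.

X̄̄ = (48.690 + 48.415 + 48.421 + 48.352 + 48.490 + 48.446 + 48.503 + 48.475 + 48.557 + 48.443 + 48.604 + 48.479) / 12 = 48.4896
s̄ = (0.233 + 0.155 + 0.229 + 0.163 + 0.185 + 0.317 + 0.263 + 0.145 + 0.267 + 0.267 + 0.227 + 0.322) / 12 = 0.2311
LCL = X̄̄ − A₃·s̄ = 48.4896 − 1.427 × 0.2311 = 48.1598

48.16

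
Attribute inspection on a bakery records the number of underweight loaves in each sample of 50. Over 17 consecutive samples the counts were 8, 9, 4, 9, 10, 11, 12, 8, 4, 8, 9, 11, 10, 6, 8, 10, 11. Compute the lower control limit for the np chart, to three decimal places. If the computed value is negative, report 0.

0.662

p̄ = Σdᵢ / (k·n) = 148 / (17 × 50) = 0.17412
LCL = np̄ − 3·√(np̄(1−p̄)) = 8.7059 − 3 × 2.6814 = 0.6616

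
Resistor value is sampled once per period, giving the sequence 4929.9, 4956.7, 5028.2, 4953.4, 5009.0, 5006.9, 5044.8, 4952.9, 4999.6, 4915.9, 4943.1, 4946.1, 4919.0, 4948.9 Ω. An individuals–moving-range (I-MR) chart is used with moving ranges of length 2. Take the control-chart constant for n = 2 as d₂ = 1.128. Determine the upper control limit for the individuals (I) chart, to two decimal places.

5086.46

X̄ = (4929.9 + 4956.7 + 5028.2 + 4953.4 + 5009.0 + 5006.9 + 5044.8 + 4952.9 + 4999.6 + 4915.9 + 4943.1 + 4946.1 + 4919.0 + 4948.9) / 14 = 4968.1714
Moving ranges: 26.8, 71.5, 74.8, 55.6, 2.1, 37.9, 91.9, 46.7, 83.7, 27.2, 3.0, 27.1, 29.9; M̄R̄ = 578.2000 / 13 = 44.4769
UCL = X̄ + 3·M̄R̄/d₂ = 4968.1714 + 3 × 44.4769 / 1.128 = 5086.4611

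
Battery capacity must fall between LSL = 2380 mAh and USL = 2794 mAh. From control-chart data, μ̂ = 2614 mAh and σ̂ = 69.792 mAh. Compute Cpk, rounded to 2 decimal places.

Cpu = (USL − μ̂) / (3σ̂) = (2794 − 2614) / (3 × 69.792) = 0.8597; Cpl = (μ̂ − LSL) / (3σ̂) = (2614 − 2380) / (3 × 69.792) = 1.1176; Cpk = min(Cpu, Cpl) = 0.8597

0.86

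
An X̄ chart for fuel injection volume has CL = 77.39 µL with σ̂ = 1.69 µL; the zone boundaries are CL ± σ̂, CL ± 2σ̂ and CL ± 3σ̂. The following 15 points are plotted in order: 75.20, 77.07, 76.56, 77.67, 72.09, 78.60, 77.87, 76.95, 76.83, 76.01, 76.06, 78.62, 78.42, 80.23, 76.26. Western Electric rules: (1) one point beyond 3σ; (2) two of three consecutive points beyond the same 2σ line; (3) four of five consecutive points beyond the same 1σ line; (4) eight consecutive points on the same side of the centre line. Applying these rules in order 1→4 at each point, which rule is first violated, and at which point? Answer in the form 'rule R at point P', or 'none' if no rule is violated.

rule 1 at point 5

Zone of each point (C = within 1σ̂, B = 1σ̂–2σ̂, A = 2σ̂–3σ̂, * = beyond 3σ̂; sign = side of CL): 1:-B, 2:-C, 3:-C, 4:+C, 5:-*, 6:+C, 7:+C, 8:-C, 9:-C, 10:-C, 11:-C, 12:+C, 13:+C, 14:+B, 15:-C
Rule 1 (one point beyond the 3σ limits) is satisfied at point 5.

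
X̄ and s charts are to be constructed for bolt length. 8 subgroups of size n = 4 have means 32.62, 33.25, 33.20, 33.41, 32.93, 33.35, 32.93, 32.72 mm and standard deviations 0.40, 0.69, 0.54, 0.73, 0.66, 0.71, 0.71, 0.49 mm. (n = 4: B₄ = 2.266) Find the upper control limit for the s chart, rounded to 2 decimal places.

1.40

s̄ = (0.40 + 0.69 + 0.54 + 0.73 + 0.66 + 0.71 + 0.71 + 0.49) / 8 = 0.6162
UCL_s = B₄·s̄ = 2.266 × 0.6162 = 1.3964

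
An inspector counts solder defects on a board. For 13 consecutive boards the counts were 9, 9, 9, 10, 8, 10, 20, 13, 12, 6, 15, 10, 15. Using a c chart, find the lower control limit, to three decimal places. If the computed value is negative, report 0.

c̄ = (9 + 9 + 9 + 10 + 8 + 10 + 20 + 13 + 12 + 6 + 15 + 10 + 15) / 13 = 146 / 13 = 11.2308
LCL = c̄ − 3√c̄ = 11.2308 − 3 × 3.3512 = 1.1771

1.177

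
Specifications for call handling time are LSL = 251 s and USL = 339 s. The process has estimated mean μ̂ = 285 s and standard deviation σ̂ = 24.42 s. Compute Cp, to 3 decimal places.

0.601

Cp = (USL − LSL) / (6σ̂) = (339 − 251) / (6 × 24.42) = 88.0000 / 146.5200 = 0.6006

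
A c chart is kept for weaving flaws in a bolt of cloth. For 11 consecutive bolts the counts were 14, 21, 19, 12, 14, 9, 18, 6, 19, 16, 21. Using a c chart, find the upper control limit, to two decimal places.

27.12

c̄ = (14 + 21 + 19 + 12 + 14 + 9 + 18 + 6 + 19 + 16 + 21) / 11 = 169 / 11 = 15.3636
UCL = c̄ + 3√c̄ = 15.3636 + 3 × √15.3636 = 15.3636 + 3 × 3.9196 = 27.1226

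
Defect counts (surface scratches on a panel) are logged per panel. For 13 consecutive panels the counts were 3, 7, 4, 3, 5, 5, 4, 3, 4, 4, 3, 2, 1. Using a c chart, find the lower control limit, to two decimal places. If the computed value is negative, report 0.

0.00

c̄ = (3 + 7 + 4 + 3 + 5 + 5 + 4 + 3 + 4 + 4 + 3 + 2 + 1) / 13 = 48 / 13 = 3.6923
LCL = c̄ − 3√c̄ = 3.6923 − 3 × 1.9215 = -2.0723 → 0 (cannot be negative)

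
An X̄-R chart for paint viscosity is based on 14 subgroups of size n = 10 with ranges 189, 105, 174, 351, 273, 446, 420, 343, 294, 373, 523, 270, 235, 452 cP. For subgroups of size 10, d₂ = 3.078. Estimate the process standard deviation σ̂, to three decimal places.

R̄ = (189 + 105 + 174 + 351 + 273 + 446 + 420 + 343 + 294 + 373 + 523 + 270 + 235 + 452) / 14 = 317.7143
σ̂ = R̄ / d₂ = 317.7143 / 3.078 = 103.2210

103.221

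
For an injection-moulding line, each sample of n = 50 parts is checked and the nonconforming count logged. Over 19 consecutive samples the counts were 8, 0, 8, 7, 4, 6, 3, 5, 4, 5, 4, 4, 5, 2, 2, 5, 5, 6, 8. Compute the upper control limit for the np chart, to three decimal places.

11.033

p̄ = Σdᵢ / (k·n) = 91 / (19 × 50) = 0.09579
UCL = np̄ + 3·√(np̄(1−p̄)) = 4.7895 + 3 × √(4.7895×0.90421) = 4.7895 + 3 × 2.0810 = 11.0326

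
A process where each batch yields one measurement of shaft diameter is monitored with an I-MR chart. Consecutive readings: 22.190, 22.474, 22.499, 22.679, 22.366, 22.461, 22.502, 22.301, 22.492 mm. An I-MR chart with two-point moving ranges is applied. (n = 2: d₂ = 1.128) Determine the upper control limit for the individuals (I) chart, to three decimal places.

X̄ = (22.190 + 22.474 + 22.499 + 22.679 + 22.366 + 22.461 + 22.502 + 22.301 + 22.492) / 9 = 22.4404
Moving ranges: 0.284, 0.025, 0.180, 0.313, 0.095, 0.041, 0.201, 0.191; M̄R̄ = 1.3300 / 8 = 0.1663
UCL = X̄ + 3·M̄R̄/d₂ = 22.4404 + 3 × 0.1663 / 1.128 = 22.8826

22.883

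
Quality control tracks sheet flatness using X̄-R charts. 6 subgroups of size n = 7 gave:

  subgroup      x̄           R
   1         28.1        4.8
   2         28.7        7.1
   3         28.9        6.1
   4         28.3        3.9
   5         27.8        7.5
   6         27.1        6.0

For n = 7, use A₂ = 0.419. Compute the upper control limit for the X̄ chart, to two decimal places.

30.62

X̄̄ = (28.1 + 28.7 + 28.9 + 28.3 + 27.8 + 27.1) / 6 = 168.9000 / 6 = 28.1500
R̄ = (4.8 + 7.1 + 6.1 + 3.9 + 7.5 + 6.0) / 6 = 35.4000 / 6 = 5.9000
UCL = X̄̄ + A₂·R̄ = 28.1500 + 0.419 × 5.9000 = 30.6221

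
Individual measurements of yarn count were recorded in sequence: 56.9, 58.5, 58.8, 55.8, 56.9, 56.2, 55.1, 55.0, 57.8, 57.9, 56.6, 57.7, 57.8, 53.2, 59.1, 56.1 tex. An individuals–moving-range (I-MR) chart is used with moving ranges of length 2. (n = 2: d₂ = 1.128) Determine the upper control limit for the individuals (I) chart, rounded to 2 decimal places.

X̄ = (56.9 + 58.5 + 58.8 + 55.8 + 56.9 + 56.2 + 55.1 + 55.0 + 57.8 + 57.9 + 56.6 + 57.7 + 57.8 + 53.2 + 59.1 + 56.1) / 16 = 56.8375
Moving ranges: 1.6, 0.3, 3.0, 1.1, 0.7, 1.1, 0.1, 2.8, 0.1, 1.3, 1.1, 0.1, 4.6, 5.9, 3.0; M̄R̄ = 26.8000 / 15 = 1.7867
UCL = X̄ + 3·M̄R̄/d₂ = 56.8375 + 3 × 1.7867 / 1.128 = 61.5893

61.59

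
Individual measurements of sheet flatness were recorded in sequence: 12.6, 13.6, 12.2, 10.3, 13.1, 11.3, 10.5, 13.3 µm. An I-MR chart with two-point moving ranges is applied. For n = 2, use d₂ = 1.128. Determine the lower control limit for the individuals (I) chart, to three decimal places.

X̄ = (12.6 + 13.6 + 12.2 + 10.3 + 13.1 + 11.3 + 10.5 + 13.3) / 8 = 12.1125
Moving ranges: 1.0, 1.4, 1.9, 2.8, 1.8, 0.8, 2.8; M̄R̄ = 12.5000 / 7 = 1.7857
LCL = X̄ − 3·M̄R̄/d₂ = 12.1125 − 3 × 1.7857 / 1.128 = 7.3633

7.363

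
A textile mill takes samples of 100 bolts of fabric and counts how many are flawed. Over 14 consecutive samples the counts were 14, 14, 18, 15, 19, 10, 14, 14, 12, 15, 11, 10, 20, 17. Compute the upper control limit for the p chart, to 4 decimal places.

p̄ = Σdᵢ / (k·n) = 203 / (14 × 100) = 0.14500
UCL = p̄ + 3·√(p̄(1−p̄)/n) = 0.14500 + 3 × √(0.14500×0.85500/100) = 0.14500 + 3 × 0.03521 = 0.25063

0.2506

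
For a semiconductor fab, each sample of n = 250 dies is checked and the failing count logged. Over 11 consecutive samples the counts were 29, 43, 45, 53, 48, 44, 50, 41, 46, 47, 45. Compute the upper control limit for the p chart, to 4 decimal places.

p̄ = Σdᵢ / (k·n) = 491 / (11 × 250) = 0.17855
UCL = p̄ + 3·√(p̄(1−p̄)/n) = 0.17855 + 3 × √(0.17855×0.82145/250) = 0.17855 + 3 × 0.02422 = 0.25121

0.2512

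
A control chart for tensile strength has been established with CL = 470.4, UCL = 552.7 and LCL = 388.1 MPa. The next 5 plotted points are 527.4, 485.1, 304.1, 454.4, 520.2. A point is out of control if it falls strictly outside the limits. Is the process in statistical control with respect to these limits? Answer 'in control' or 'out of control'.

out of control

Compare each point to [388.1, 552.7]: sample 3 = 304.1 < LCL.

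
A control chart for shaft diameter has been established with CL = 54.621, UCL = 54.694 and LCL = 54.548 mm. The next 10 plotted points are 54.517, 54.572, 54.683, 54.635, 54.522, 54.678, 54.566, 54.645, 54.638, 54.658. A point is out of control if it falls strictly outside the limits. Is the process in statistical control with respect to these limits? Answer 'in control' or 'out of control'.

out of control

Compare each point to [54.548, 54.694]: sample 1 = 54.517 < LCL; sample 5 = 54.522 < LCL.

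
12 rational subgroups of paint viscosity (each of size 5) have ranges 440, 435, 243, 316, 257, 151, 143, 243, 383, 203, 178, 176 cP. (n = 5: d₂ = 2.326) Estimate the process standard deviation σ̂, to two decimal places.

113.50

R̄ = (440 + 435 + 243 + 316 + 257 + 151 + 143 + 243 + 383 + 203 + 178 + 176) / 12 = 264.0000
σ̂ = R̄ / d₂ = 264.0000 / 2.326 = 113.4996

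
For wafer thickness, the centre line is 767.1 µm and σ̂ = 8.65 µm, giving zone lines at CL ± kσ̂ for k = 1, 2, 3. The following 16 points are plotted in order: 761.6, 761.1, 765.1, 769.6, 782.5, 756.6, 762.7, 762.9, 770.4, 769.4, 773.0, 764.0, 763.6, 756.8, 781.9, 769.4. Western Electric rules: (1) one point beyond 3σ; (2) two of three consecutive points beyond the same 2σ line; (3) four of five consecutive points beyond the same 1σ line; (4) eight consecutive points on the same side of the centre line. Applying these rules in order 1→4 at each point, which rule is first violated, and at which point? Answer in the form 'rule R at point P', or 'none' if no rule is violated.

Zone of each point (C = within 1σ̂, B = 1σ̂–2σ̂, A = 2σ̂–3σ̂, * = beyond 3σ̂; sign = side of CL): 1:-C, 2:-C, 3:-C, 4:+C, 5:+B, 6:-B, 7:-C, 8:-C, 9:+C, 10:+C, 11:+C, 12:-C, 13:-C, 14:-B, 15:+B, 16:+C
No rule fires across all 16 points.

none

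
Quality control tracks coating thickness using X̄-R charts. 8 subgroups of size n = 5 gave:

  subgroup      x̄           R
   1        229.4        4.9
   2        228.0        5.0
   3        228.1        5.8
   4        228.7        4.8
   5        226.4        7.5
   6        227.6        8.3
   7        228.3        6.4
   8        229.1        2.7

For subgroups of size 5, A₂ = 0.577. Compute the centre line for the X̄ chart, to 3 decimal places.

228.200

X̄̄ = (229.4 + 228.0 + 228.1 + 228.7 + 226.4 + 227.6 + 228.3 + 229.1) / 8 = 1825.6000 / 8 = 228.2000
CL = X̄̄ = 228.2000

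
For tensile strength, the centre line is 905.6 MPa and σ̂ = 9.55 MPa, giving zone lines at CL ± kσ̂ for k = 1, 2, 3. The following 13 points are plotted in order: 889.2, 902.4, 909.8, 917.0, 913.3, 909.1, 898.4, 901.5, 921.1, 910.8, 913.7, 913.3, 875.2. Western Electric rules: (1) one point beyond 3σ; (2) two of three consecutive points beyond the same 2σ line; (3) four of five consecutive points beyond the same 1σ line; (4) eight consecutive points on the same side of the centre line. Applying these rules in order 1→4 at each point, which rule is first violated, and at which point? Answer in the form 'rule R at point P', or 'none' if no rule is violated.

rule 1 at point 13

Zone of each point (C = within 1σ̂, B = 1σ̂–2σ̂, A = 2σ̂–3σ̂, * = beyond 3σ̂; sign = side of CL): 1:-B, 2:-C, 3:+C, 4:+B, 5:+C, 6:+C, 7:-C, 8:-C, 9:+B, 10:+C, 11:+C, 12:+C, 13:-*
Rule 1 (one point beyond the 3σ limits) is satisfied at point 13.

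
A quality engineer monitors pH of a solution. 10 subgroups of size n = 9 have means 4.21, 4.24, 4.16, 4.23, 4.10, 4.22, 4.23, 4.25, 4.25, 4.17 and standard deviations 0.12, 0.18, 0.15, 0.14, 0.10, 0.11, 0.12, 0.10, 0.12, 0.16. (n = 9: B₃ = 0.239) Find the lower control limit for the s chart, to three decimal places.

0.031

s̄ = (0.12 + 0.18 + 0.15 + 0.14 + 0.10 + 0.11 + 0.12 + 0.10 + 0.12 + 0.16) / 10 = 0.1300
LCL_s = B₃·s̄ = 0.239 × 0.1300 = 0.0311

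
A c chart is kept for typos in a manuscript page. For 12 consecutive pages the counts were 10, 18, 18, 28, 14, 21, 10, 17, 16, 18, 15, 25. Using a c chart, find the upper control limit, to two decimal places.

c̄ = (10 + 18 + 18 + 28 + 14 + 21 + 10 + 17 + 16 + 18 + 15 + 25) / 12 = 210 / 12 = 17.5000
UCL = c̄ + 3√c̄ = 17.5000 + 3 × √17.5000 = 17.5000 + 3 × 4.1833 = 30.0499

30.05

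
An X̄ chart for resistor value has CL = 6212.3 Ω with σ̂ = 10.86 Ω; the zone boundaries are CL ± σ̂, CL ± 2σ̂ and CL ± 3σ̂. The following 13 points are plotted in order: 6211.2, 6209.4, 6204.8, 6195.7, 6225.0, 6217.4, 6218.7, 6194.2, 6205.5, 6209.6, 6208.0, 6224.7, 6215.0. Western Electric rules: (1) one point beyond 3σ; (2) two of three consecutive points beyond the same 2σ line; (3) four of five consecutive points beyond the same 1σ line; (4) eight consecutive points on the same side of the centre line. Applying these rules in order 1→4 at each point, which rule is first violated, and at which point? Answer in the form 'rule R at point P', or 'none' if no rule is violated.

Zone of each point (C = within 1σ̂, B = 1σ̂–2σ̂, A = 2σ̂–3σ̂, * = beyond 3σ̂; sign = side of CL): 1:-C, 2:-C, 3:-C, 4:-B, 5:+B, 6:+C, 7:+C, 8:-B, 9:-C, 10:-C, 11:-C, 12:+B, 13:+C
No rule fires across all 13 points.

none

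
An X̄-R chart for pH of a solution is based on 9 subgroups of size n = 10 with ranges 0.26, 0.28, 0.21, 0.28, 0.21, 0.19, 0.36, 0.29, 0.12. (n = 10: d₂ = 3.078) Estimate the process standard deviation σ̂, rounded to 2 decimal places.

R̄ = (0.26 + 0.28 + 0.21 + 0.28 + 0.21 + 0.19 + 0.36 + 0.29 + 0.12) / 9 = 0.2444
σ̂ = R̄ / d₂ = 0.2444 / 3.078 = 0.0794

0.08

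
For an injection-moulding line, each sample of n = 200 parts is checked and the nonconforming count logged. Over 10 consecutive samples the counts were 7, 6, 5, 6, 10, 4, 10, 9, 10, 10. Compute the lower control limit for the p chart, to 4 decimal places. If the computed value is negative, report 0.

0.0000

p̄ = Σdᵢ / (k·n) = 77 / (10 × 200) = 0.03850
LCL = p̄ − 3·√(p̄(1−p̄)/n) = 0.03850 − 3 × 0.01360 = -0.00231 → 0 (negative, so LCL = 0)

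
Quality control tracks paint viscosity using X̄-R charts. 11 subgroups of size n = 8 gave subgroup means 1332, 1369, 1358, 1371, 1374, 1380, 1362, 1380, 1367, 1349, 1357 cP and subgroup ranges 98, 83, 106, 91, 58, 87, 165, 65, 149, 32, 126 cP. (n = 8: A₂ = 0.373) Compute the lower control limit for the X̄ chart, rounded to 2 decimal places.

X̄̄ = (1332 + 1369 + 1358 + 1371 + 1374 + 1380 + 1362 + 1380 + 1367 + 1349 + 1357) / 11 = 14999.0000 / 11 = 1363.5455
R̄ = (98 + 83 + 106 + 91 + 58 + 87 + 165 + 65 + 149 + 32 + 126) / 11 = 1060.0000 / 11 = 96.3636
LCL = X̄̄ − A₂·R̄ = 1363.5455 − 0.373 × 96.3636 = 1327.6018

1327.60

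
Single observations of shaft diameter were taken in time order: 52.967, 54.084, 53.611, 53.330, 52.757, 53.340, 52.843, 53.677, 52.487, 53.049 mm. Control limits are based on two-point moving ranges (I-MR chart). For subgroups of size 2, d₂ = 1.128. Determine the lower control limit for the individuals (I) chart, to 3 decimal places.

51.409

X̄ = (52.967 + 54.084 + 53.611 + 53.330 + 52.757 + 53.340 + 52.843 + 53.677 + 52.487 + 53.049) / 10 = 53.2145
Moving ranges: 1.117, 0.473, 0.281, 0.573, 0.583, 0.497, 0.834, 1.190, 0.562; M̄R̄ = 6.1100 / 9 = 0.6789
LCL = X̄ − 3·M̄R̄/d₂ = 53.2145 − 3 × 0.6789 / 1.128 = 51.4089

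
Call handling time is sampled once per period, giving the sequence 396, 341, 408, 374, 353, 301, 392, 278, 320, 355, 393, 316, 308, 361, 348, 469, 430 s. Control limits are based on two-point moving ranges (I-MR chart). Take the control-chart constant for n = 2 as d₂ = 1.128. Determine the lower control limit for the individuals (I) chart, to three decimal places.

X̄ = (396 + 341 + 408 + 374 + 353 + 301 + 392 + 278 + 320 + 355 + 393 + 316 + 308 + 361 + 348 + 469 + 430) / 17 = 361.3529
Moving ranges: 55, 67, 34, 21, 52, 91, 114, 42, 35, 38, 77, 8, 53, 13, 121, 39; M̄R̄ = 860.0000 / 16 = 53.7500
LCL = X̄ − 3·M̄R̄/d₂ = 361.3529 − 3 × 53.7500 / 1.128 = 218.4008

218.401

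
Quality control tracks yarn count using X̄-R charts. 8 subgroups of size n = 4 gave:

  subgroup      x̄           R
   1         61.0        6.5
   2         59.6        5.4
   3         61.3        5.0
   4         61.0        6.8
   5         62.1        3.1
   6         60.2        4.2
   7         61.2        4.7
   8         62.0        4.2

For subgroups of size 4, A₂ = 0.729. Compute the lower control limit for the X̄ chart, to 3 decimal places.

57.414

X̄̄ = (61.0 + 59.6 + 61.3 + 61.0 + 62.1 + 60.2 + 61.2 + 62.0) / 8 = 488.4000 / 8 = 61.0500
R̄ = (6.5 + 5.4 + 5.0 + 6.8 + 3.1 + 4.2 + 4.7 + 4.2) / 8 = 39.9000 / 8 = 4.9875
LCL = X̄̄ − A₂·R̄ = 61.0500 − 0.729 × 4.9875 = 57.4141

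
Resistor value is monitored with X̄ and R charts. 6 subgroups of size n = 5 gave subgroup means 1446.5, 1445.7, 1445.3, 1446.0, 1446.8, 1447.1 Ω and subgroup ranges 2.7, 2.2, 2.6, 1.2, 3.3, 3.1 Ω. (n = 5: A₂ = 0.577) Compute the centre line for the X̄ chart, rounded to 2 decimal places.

X̄̄ = (1446.5 + 1445.7 + 1445.3 + 1446.0 + 1446.8 + 1447.1) / 6 = 8677.4000 / 6 = 1446.2333
CL = X̄̄ = 1446.2333

1446.23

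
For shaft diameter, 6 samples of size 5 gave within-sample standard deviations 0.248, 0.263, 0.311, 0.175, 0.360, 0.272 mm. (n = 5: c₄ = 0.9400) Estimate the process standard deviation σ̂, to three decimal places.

0.289

s̄ = (0.248 + 0.263 + 0.311 + 0.175 + 0.360 + 0.272) / 6 = 0.2715
σ̂ = s̄ / c₄ = 0.2715 / 0.9400 = 0.2888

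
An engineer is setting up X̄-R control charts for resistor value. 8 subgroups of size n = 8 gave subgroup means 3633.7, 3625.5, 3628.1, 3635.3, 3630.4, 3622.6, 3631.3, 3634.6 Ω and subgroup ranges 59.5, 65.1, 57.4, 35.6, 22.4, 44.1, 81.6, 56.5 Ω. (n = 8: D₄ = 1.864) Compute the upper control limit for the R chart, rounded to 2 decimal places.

R̄ = (59.5 + 65.1 + 57.4 + 35.6 + 22.4 + 44.1 + 81.6 + 56.5) / 8 = 422.2000 / 8 = 52.7750
UCL_R = D₄·R̄ = 1.864 × 52.7750 = 98.3726

98.37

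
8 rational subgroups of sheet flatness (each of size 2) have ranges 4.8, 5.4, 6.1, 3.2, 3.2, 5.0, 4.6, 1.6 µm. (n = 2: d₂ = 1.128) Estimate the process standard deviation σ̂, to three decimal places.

3.757

R̄ = (4.8 + 5.4 + 6.1 + 3.2 + 3.2 + 5.0 + 4.6 + 1.6) / 8 = 4.2375
σ̂ = R̄ / d₂ = 4.2375 / 1.128 = 3.7566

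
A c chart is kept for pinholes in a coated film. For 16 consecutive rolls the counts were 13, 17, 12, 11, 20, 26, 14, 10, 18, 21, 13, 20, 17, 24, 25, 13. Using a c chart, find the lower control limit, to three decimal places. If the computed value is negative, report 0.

4.710

c̄ = (13 + 17 + 12 + 11 + 20 + 26 + 14 + 10 + 18 + 21 + 13 + 20 + 17 + 24 + 25 + 13) / 16 = 274 / 16 = 17.1250
LCL = c̄ − 3√c̄ = 17.1250 − 3 × 4.1382 = 4.7103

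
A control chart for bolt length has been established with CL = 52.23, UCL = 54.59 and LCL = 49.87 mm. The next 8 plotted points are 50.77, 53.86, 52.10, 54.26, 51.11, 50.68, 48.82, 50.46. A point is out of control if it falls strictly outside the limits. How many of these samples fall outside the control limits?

1

Compare each point to [49.87, 54.59]: sample 7 = 48.82 < LCL.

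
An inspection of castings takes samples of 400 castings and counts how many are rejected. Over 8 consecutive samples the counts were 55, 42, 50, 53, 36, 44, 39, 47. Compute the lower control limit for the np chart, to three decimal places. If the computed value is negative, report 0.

p̄ = Σdᵢ / (k·n) = 366 / (8 × 400) = 0.11438
LCL = np̄ − 3·√(np̄(1−p̄)) = 45.7500 − 3 × 6.3653 = 26.6540

26.654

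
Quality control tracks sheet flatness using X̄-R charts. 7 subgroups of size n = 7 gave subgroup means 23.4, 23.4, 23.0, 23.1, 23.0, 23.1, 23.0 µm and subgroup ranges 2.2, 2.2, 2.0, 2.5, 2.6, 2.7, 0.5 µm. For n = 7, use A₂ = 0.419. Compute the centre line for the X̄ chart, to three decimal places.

X̄̄ = (23.4 + 23.4 + 23.0 + 23.1 + 23.0 + 23.1 + 23.0) / 7 = 162.0000 / 7 = 23.1429
CL = X̄̄ = 23.1429

23.143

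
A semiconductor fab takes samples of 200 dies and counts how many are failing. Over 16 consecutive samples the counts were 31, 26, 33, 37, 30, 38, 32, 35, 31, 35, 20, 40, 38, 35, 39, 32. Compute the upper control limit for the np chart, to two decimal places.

49.05

p̄ = Σdᵢ / (k·n) = 532 / (16 × 200) = 0.16625
UCL = np̄ + 3·√(np̄(1−p̄)) = 33.2500 + 3 × √(33.2500×0.83375) = 33.2500 + 3 × 5.2652 = 49.0456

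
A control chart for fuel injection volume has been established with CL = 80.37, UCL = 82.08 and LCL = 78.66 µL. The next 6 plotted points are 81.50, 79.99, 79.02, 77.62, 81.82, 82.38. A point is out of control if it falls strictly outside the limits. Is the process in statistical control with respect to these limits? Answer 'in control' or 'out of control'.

out of control

Compare each point to [78.66, 82.08]: sample 4 = 77.62 < LCL; sample 6 = 82.38 > UCL.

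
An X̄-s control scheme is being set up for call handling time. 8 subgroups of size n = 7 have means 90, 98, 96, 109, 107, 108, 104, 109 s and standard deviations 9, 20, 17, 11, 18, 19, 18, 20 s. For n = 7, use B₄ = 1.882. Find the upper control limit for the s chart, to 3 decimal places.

s̄ = (9 + 20 + 17 + 11 + 18 + 19 + 18 + 20) / 8 = 16.5000
UCL_s = B₄·s̄ = 1.882 × 16.5000 = 31.0530

31.053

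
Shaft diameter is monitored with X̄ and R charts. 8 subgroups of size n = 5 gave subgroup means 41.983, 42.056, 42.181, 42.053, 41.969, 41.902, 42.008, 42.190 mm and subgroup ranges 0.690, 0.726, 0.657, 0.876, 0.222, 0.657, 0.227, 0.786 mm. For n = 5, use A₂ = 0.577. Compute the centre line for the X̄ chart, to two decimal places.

42.04

X̄̄ = (41.983 + 42.056 + 42.181 + 42.053 + 41.969 + 41.902 + 42.008 + 42.190) / 8 = 336.3420 / 8 = 42.0427
CL = X̄̄ = 42.0427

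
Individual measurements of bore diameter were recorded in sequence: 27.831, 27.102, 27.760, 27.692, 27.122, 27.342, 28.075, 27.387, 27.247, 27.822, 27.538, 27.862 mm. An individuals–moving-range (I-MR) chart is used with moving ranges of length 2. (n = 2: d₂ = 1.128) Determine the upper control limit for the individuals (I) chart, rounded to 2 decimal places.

X̄ = (27.831 + 27.102 + 27.760 + 27.692 + 27.122 + 27.342 + 28.075 + 27.387 + 27.247 + 27.822 + 27.538 + 27.862) / 12 = 27.5650
Moving ranges: 0.729, 0.658, 0.068, 0.570, 0.220, 0.733, 0.688, 0.140, 0.575, 0.284, 0.324; M̄R̄ = 4.9890 / 11 = 0.4535
UCL = X̄ + 3·M̄R̄/d₂ = 27.5650 + 3 × 0.4535 / 1.128 = 28.7712

28.77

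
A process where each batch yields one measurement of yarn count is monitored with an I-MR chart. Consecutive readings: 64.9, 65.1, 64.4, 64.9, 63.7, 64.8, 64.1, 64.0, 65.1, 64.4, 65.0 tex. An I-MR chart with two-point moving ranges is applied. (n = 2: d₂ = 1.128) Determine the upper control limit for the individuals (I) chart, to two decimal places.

X̄ = (64.9 + 65.1 + 64.4 + 64.9 + 63.7 + 64.8 + 64.1 + 64.0 + 65.1 + 64.4 + 65.0) / 11 = 64.5818
Moving ranges: 0.2, 0.7, 0.5, 1.2, 1.1, 0.7, 0.1, 1.1, 0.7, 0.6; M̄R̄ = 6.9000 / 10 = 0.6900
UCL = X̄ + 3·M̄R̄/d₂ = 64.5818 + 3 × 0.6900 / 1.128 = 66.4169

66.42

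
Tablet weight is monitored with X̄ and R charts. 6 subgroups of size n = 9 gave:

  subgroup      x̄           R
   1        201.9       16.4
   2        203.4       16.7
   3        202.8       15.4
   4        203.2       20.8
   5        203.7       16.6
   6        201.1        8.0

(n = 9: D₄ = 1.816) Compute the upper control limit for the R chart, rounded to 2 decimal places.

R̄ = (16.4 + 16.7 + 15.4 + 20.8 + 16.6 + 8.0) / 6 = 93.9000 / 6 = 15.6500
UCL_R = D₄·R̄ = 1.816 × 15.6500 = 28.4204

28.42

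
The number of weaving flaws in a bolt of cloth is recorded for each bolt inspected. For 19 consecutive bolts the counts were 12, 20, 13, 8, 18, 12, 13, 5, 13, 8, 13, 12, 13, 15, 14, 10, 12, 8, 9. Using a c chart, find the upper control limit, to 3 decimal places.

22.392

c̄ = (12 + 20 + 13 + 8 + 18 + 12 + 13 + 5 + 13 + 8 + 13 + 12 + 13 + 15 + 14 + 10 + 12 + 8 + 9) / 19 = 228 / 19 = 12.0000
UCL = c̄ + 3√c̄ = 12.0000 + 3 × √12.0000 = 12.0000 + 3 × 3.4641 = 22.3923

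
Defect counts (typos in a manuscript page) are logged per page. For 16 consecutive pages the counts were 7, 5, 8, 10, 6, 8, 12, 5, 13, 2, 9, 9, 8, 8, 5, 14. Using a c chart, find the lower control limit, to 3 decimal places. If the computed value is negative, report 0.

0.000

c̄ = (7 + 5 + 8 + 10 + 6 + 8 + 12 + 5 + 13 + 2 + 9 + 9 + 8 + 8 + 5 + 14) / 16 = 129 / 16 = 8.0625
LCL = c̄ − 3√c̄ = 8.0625 − 3 × 2.8395 = -0.4559 → 0 (cannot be negative)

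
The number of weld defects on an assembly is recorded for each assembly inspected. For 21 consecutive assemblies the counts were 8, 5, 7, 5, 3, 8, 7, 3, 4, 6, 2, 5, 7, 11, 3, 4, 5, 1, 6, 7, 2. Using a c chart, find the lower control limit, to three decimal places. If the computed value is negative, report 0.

c̄ = (8 + 5 + 7 + 5 + 3 + 8 + 7 + 3 + 4 + 6 + 2 + 5 + 7 + 11 + 3 + 4 + 5 + 1 + 6 + 7 + 2) / 21 = 109 / 21 = 5.1905
LCL = c̄ − 3√c̄ = 5.1905 − 3 × 2.2783 = -1.6443 → 0 (cannot be negative)

0.000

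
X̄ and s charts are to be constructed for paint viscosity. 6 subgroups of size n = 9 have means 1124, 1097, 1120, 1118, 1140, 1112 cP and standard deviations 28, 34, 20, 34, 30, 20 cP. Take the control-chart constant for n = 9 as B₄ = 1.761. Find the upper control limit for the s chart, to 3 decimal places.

48.721

s̄ = (28 + 34 + 20 + 34 + 30 + 20) / 6 = 27.6667
UCL_s = B₄·s̄ = 1.761 × 27.6667 = 48.7210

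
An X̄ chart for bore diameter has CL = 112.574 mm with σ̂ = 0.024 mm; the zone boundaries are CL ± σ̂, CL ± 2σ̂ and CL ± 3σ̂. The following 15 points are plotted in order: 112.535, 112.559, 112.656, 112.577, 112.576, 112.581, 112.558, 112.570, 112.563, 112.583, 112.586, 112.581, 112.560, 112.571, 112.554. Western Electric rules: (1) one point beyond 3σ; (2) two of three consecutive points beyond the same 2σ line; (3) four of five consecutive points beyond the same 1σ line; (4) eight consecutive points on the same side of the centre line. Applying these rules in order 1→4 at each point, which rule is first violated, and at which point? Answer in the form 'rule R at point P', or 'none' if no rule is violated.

Zone of each point (C = within 1σ̂, B = 1σ̂–2σ̂, A = 2σ̂–3σ̂, * = beyond 3σ̂; sign = side of CL): 1:-B, 2:-C, 3:+*, 4:+C, 5:+C, 6:+C, 7:-C, 8:-C, 9:-C, 10:+C, 11:+C, 12:+C, 13:-C, 14:-C, 15:-C
Rule 1 (one point beyond the 3σ limits) is satisfied at point 3.

rule 1 at point 3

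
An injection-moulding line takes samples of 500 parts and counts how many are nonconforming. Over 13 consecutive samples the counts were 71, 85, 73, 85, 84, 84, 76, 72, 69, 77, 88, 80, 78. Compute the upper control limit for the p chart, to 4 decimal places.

p̄ = Σdᵢ / (k·n) = 1022 / (13 × 500) = 0.15723
UCL = p̄ + 3·√(p̄(1−p̄)/n) = 0.15723 + 3 × √(0.15723×0.84277/500) = 0.15723 + 3 × 0.01628 = 0.20607

0.2061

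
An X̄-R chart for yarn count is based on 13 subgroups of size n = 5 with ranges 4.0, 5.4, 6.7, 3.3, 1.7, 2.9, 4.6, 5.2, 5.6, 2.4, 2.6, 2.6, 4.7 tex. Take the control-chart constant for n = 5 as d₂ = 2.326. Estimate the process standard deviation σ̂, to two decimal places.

R̄ = (4.0 + 5.4 + 6.7 + 3.3 + 1.7 + 2.9 + 4.6 + 5.2 + 5.6 + 2.4 + 2.6 + 2.6 + 4.7) / 13 = 3.9769
σ̂ = R̄ / d₂ = 3.9769 / 2.326 = 1.7098

1.71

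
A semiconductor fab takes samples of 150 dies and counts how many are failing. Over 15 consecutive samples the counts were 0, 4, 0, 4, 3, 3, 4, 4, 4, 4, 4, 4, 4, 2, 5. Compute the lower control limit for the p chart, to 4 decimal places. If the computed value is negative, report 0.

p̄ = Σdᵢ / (k·n) = 49 / (15 × 150) = 0.02178
LCL = p̄ − 3·√(p̄(1−p̄)/n) = 0.02178 − 3 × 0.01192 = -0.01397 → 0 (negative, so LCL = 0)

0.0000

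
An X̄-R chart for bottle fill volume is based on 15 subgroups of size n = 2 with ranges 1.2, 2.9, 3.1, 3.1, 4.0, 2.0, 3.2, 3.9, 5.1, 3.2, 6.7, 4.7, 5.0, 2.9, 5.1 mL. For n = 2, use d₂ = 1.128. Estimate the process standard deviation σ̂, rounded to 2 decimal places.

3.32

R̄ = (1.2 + 2.9 + 3.1 + 3.1 + 4.0 + 2.0 + 3.2 + 3.9 + 5.1 + 3.2 + 6.7 + 4.7 + 5.0 + 2.9 + 5.1) / 15 = 3.7400
σ̂ = R̄ / d₂ = 3.7400 / 1.128 = 3.3156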